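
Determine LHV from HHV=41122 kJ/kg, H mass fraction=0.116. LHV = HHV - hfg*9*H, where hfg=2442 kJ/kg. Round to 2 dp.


LHV = HHV - hfg * 9 * H
Water correction = 2442 * 9 * 0.116 = 2549.448 kJ/kg
LHV = 41122 - 2549.448 = 38572.55 kJ/kg


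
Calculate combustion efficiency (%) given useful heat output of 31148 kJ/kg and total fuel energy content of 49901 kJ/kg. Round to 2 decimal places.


Efficiency = (Q_useful / Q_fuel) * 100
Efficiency = (31148 / 49901) * 100
Efficiency = 0.6242 * 100 = 62.42%


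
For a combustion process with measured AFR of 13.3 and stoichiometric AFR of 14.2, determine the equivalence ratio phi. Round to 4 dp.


phi = AFR_stoich / AFR_actual
phi = 14.2 / 13.3 = 1.0677


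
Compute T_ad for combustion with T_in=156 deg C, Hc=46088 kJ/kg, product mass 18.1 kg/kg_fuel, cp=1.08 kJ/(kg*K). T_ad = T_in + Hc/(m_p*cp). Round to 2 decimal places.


T_ad = T_in + Hc / (m_p * cp)
Denominator = 18.1 * 1.08 = 19.5480
Temperature rise = 46088 / 19.5480 = 2357.68 K
T_ad = 156 + 2357.68 = 2513.68 deg C


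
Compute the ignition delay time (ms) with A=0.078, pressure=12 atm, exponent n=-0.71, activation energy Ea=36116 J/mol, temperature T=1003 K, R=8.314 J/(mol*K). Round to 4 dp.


tau = A * P^n * exp(Ea/(R*T))
P^n = 12^(-0.71) = 0.17130945
Ea/(R*T) = 36116/(8.314*1003) = 4.331005
exp(Ea/(R*T)) = 76.020654
tau = 0.078 * 0.17130945 * 76.020654 = 1.0158 ms


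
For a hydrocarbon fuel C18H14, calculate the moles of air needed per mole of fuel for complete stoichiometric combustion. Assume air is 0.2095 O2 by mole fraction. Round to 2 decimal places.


Balanced combustion: C18H14 + 21.5 O2 -> 18 CO2 + 7 H2O
O2 needed = C + H/4 = 18 + 14/4 = 21.50 moles
Air moles = O2 / 0.2095 = 21.50 / 0.2095 = 102.63 moles air


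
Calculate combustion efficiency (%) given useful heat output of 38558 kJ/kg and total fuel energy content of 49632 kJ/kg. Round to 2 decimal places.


Efficiency = (Q_useful / Q_fuel) * 100
Efficiency = (38558 / 49632) * 100
Efficiency = 0.7769 * 100 = 77.69%


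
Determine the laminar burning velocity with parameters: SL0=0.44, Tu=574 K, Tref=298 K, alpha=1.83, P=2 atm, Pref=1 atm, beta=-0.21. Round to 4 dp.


SL = SL0 * (Tu/Tref)^alpha * (P/Pref)^beta
T ratio = 574/298 = 1.92617450
(T ratio)^alpha = 1.92617450^1.83 = 3.318891
(P/Pref)^beta = 2^(-0.21) = 0.864537
SL = 0.44 * 3.318891 * 0.864537 = 1.2625 m/s


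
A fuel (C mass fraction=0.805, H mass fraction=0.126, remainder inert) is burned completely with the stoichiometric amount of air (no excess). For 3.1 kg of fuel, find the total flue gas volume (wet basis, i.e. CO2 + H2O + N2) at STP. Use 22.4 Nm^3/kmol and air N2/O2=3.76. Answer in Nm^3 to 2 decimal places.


Per kg fuel: CO2 = (C/12 kmol)*22.4 = (0.805/12)*22.4 = 1.50267 Nm^3
Per kg fuel: H2O = (H/2 kmol)*22.4 = (0.126/2)*22.4 = 1.41120 Nm^3
O2 needed per kg fuel = C/12 + H/4 = 0.805/12 + 0.126/4 = 0.09858333 kmol
Per kg fuel: N2 = O2*3.76*22.4 = 0.09858333*3.76*22.4 = 8.30308 Nm^3
Total per kg = 1.50267 + 1.41120 + 8.30308 = 11.21695 Nm^3
Total = 11.21695 * 3.1 = 34.77 Nm^3


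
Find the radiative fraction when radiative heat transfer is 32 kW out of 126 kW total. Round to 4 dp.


f_rad = Q_rad / Q_total
f_rad = 32 / 126 = 0.2540


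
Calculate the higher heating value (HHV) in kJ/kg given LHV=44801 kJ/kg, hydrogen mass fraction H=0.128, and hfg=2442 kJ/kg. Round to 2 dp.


HHV = LHV + hfg * 9 * H
Water addition = 2442 * 9 * 0.128 = 2813.184 kJ/kg
HHV = 44801 + 2813.184 = 47614.18 kJ/kg


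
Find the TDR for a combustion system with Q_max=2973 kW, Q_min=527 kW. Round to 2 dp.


TDR = Q_max / Q_min
TDR = 2973 / 527 = 5.64


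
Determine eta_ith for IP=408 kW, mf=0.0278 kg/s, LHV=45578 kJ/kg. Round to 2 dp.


eta_ith = (IP / (mf * LHV)) * 100
Denominator = 0.0278 * 45578 = 1267.0684 kW
eta_ith = (408 / 1267.0684) * 100 = 32.20%


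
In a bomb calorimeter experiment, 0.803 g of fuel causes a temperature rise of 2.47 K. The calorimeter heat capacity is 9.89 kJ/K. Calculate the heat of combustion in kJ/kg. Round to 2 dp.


Hc = C_cal * delta_T / m_fuel
Q_released = 9.89 * 2.47 = 24.4283 kJ
m_fuel = 0.803 g = 0.803/1000 kg = 0.000803 kg
Hc = 24.4283 / 0.000803 = 30421.30 kJ/kg


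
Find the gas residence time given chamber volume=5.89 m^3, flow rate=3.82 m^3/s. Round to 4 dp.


tau = V / Q_flow
tau = 5.89 / 3.82 = 1.5419 s


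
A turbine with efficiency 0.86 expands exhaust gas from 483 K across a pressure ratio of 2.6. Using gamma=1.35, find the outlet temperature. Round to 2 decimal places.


T_out = T_in * (1 - eta * (1 - PR^(-(gamma-1)/gamma)))
Exponent = -(1.35-1)/1.35 = -0.25925926
PR^exp = 2.6^(-0.25925926) = 0.78057442
Factor = 1 - 0.86*(1 - 0.78057442) = 0.81129400
T_out = 483 * 0.81129400 = 391.86 K


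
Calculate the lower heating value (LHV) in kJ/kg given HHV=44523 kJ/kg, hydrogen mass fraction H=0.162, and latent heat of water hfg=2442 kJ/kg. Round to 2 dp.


LHV = HHV - hfg * 9 * H
Water correction = 2442 * 9 * 0.162 = 3560.436 kJ/kg
LHV = 44523 - 3560.436 = 40962.56 kJ/kg


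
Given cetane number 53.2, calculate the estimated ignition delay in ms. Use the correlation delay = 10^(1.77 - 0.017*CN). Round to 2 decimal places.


delay = 10^(1.77 - 0.017*CN)
Exponent = 1.77 - 0.017*53.2 = 0.8656
delay = 10^0.8656 = 7.34 ms


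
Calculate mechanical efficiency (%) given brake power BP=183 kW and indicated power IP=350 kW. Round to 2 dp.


eta_mech = (BP / IP) * 100
Ratio = 183 / 350 = 0.5229
eta_mech = 0.5229 * 100 = 52.29%


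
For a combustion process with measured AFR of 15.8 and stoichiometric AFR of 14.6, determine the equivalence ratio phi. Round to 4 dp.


phi = AFR_stoich / AFR_actual
phi = 14.6 / 15.8 = 0.9241


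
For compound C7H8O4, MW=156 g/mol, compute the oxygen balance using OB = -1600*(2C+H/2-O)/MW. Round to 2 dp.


OB = -1600 * (2C + H/2 - O) / MW
Inner = 2*7 + 8/2 - 4 = 14.00
OB = -1600 * 14.00 / 156 = -143.59%


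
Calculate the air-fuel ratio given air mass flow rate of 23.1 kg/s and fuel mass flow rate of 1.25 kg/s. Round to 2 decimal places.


AFR = m_air / m_fuel
AFR = 23.1 / 1.25 = 18.48


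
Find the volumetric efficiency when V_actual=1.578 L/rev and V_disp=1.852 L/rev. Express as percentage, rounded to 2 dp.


eta_v = (V_actual / V_disp) * 100
Ratio = 1.578 / 1.852 = 0.8521
eta_v = 0.8521 * 100 = 85.21%


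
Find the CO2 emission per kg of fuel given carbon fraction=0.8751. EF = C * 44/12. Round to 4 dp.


EF = C_frac * (M_CO2 / M_C)
EF = 0.8751 * (44/12)
EF = 0.8751 * 3.666667 = 3.2087 kg_CO2/kg_fuel


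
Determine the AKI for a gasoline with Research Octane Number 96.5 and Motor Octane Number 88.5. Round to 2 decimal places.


AKI = (RON + MON) / 2
AKI = (96.5 + 88.5) / 2
AKI = 185.0 / 2 = 92.50


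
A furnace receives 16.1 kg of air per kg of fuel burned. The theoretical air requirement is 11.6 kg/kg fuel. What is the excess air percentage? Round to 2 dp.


Excess air = actual - stoichiometric = 16.1 - 11.6 = 4.50 kg/kg fuel
Excess air % = (excess / stoich) * 100 = (4.50 / 11.6) * 100 = 38.79%


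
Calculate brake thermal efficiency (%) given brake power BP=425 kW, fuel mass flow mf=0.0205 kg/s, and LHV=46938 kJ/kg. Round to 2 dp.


eta_BTE = (BP / (mf * LHV)) * 100
Denominator = 0.0205 * 46938 = 962.2290 kW
eta_BTE = (425 / 962.2290) * 100 = 44.17%


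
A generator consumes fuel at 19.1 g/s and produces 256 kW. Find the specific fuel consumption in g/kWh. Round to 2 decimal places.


SFC = (mf / BP) * 3600
Rate = 19.1 / 256 = 0.074609 g/(s*kW)
SFC = 0.074609 * 3600 = 268.59 g/kWh


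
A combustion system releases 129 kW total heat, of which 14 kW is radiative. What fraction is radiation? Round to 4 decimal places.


f_rad = Q_rad / Q_total
f_rad = 14 / 129 = 0.1085


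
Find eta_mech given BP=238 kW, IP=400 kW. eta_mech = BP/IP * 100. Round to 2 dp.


eta_mech = (BP / IP) * 100
Ratio = 238 / 400 = 0.5950
eta_mech = 0.5950 * 100 = 59.50%


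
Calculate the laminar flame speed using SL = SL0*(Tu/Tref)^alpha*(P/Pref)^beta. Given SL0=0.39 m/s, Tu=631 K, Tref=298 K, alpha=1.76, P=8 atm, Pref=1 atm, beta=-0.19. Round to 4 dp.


SL = SL0 * (Tu/Tref)^alpha * (P/Pref)^beta
T ratio = 631/298 = 2.11744966
(T ratio)^alpha = 2.11744966^1.76 = 3.744821
(P/Pref)^beta = 8^(-0.19) = 0.673617
SL = 0.39 * 3.744821 * 0.673617 = 0.9838 m/s


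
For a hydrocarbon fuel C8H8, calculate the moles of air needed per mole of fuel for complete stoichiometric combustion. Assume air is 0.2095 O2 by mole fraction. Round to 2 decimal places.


Balanced combustion: C8H8 + 10 O2 -> 8 CO2 + 4 H2O
O2 needed = C + H/4 = 8 + 8/4 = 10.00 moles
Air moles = O2 / 0.2095 = 10.00 / 0.2095 = 47.73 moles air


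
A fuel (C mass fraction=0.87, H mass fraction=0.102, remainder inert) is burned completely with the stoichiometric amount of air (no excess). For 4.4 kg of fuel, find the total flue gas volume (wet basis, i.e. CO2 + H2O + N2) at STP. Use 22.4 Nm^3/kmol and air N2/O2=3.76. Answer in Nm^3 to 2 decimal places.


Per kg fuel: CO2 = (C/12 kmol)*22.4 = (0.87/12)*22.4 = 1.62400 Nm^3
Per kg fuel: H2O = (H/2 kmol)*22.4 = (0.102/2)*22.4 = 1.14240 Nm^3
O2 needed per kg fuel = C/12 + H/4 = 0.87/12 + 0.102/4 = 0.09800000 kmol
Per kg fuel: N2 = O2*3.76*22.4 = 0.09800000*3.76*22.4 = 8.25395 Nm^3
Total per kg = 1.62400 + 1.14240 + 8.25395 = 11.02035 Nm^3
Total = 11.02035 * 4.4 = 48.49 Nm^3


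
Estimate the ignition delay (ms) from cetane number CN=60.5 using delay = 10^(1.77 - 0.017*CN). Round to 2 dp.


delay = 10^(1.77 - 0.017*CN)
Exponent = 1.77 - 0.017*60.5 = 0.7415
delay = 10^0.7415 = 5.51 ms


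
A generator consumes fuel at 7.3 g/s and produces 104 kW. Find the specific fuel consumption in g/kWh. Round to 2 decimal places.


SFC = (mf / BP) * 3600
Rate = 7.3 / 104 = 0.070192 g/(s*kW)
SFC = 0.070192 * 3600 = 252.69 g/kWh


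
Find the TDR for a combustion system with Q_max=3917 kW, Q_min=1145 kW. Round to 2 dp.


TDR = Q_max / Q_min
TDR = 3917 / 1145 = 3.42


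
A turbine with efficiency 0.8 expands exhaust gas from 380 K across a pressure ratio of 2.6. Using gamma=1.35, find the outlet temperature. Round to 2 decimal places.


T_out = T_in * (1 - eta * (1 - PR^(-(gamma-1)/gamma)))
Exponent = -(1.35-1)/1.35 = -0.25925926
PR^exp = 2.6^(-0.25925926) = 0.78057442
Factor = 1 - 0.8*(1 - 0.78057442) = 0.82445954
T_out = 380 * 0.82445954 = 313.29 K


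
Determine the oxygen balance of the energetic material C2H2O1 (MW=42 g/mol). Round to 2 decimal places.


OB = -1600 * (2C + H/2 - O) / MW
Inner = 2*2 + 2/2 - 1 = 4.00
OB = -1600 * 4.00 / 42 = -152.38%


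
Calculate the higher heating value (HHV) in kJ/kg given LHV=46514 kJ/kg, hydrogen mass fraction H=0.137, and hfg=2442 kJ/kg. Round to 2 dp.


HHV = LHV + hfg * 9 * H
Water addition = 2442 * 9 * 0.137 = 3010.986 kJ/kg
HHV = 46514 + 3010.986 = 49524.99 kJ/kg


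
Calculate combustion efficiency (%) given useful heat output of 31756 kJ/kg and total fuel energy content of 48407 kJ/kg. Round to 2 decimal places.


Efficiency = (Q_useful / Q_fuel) * 100
Efficiency = (31756 / 48407) * 100
Efficiency = 0.6560 * 100 = 65.60%


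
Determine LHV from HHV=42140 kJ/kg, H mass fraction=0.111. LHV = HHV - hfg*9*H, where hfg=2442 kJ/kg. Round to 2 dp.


LHV = HHV - hfg * 9 * H
Water correction = 2442 * 9 * 0.111 = 2439.558 kJ/kg
LHV = 42140 - 2439.558 = 39700.44 kJ/kg


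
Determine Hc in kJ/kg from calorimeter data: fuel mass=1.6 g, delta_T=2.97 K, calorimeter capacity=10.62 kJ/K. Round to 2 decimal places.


Hc = C_cal * delta_T / m_fuel
Q_released = 10.62 * 2.97 = 31.5414 kJ
m_fuel = 1.6 g = 1.6/1000 kg = 0.001600 kg
Hc = 31.5414 / 0.001600 = 19713.38 kJ/kg


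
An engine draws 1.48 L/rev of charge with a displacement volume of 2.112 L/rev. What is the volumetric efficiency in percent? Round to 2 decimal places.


eta_v = (V_actual / V_disp) * 100
Ratio = 1.48 / 2.112 = 0.7008
eta_v = 0.7008 * 100 = 70.08%


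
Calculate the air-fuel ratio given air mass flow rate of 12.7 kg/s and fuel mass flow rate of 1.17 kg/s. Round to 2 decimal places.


AFR = m_air / m_fuel
AFR = 12.7 / 1.17 = 10.85


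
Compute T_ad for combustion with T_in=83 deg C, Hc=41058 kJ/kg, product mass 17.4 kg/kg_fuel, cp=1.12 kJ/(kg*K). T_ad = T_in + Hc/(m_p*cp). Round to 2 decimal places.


T_ad = T_in + Hc / (m_p * cp)
Denominator = 17.4 * 1.12 = 19.4880
Temperature rise = 41058 / 19.4880 = 2106.83 K
T_ad = 83 + 2106.83 = 2189.83 deg C


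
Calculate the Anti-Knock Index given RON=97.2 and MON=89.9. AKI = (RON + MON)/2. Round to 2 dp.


AKI = (RON + MON) / 2
AKI = (97.2 + 89.9) / 2
AKI = 187.1 / 2 = 93.55


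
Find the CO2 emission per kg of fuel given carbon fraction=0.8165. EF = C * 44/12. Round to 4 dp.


EF = C_frac * (M_CO2 / M_C)
EF = 0.8165 * (44/12)
EF = 0.8165 * 3.666667 = 2.9938 kg_CO2/kg_fuel


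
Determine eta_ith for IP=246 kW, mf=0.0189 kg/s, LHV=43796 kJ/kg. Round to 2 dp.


eta_ith = (IP / (mf * LHV)) * 100
Denominator = 0.0189 * 43796 = 827.7444 kW
eta_ith = (246 / 827.7444) * 100 = 29.72%


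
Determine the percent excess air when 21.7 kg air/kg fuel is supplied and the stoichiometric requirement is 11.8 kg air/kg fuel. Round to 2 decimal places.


Excess air = actual - stoichiometric = 21.7 - 11.8 = 9.90 kg/kg fuel
Excess air % = (excess / stoich) * 100 = (9.90 / 11.8) * 100 = 83.90%


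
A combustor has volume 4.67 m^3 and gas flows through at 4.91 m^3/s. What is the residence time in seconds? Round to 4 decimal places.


tau = V / Q_flow
tau = 4.67 / 4.91 = 0.9511 s


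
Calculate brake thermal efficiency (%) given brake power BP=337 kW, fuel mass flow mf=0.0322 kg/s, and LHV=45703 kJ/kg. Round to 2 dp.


eta_BTE = (BP / (mf * LHV)) * 100
Denominator = 0.0322 * 45703 = 1471.6366 kW
eta_BTE = (337 / 1471.6366) * 100 = 22.90%


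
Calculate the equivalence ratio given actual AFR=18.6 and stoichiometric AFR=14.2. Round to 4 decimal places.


phi = AFR_stoich / AFR_actual
phi = 14.2 / 18.6 = 0.7634


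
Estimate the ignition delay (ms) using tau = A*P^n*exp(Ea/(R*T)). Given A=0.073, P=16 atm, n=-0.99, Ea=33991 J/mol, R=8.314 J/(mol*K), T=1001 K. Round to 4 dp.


tau = A * P^n * exp(Ea/(R*T))
P^n = 16^(-0.99) = 0.06425711
Ea/(R*T) = 33991/(8.314*1001) = 4.084321
exp(Ea/(R*T)) = 59.401577
tau = 0.073 * 0.06425711 * 59.401577 = 0.2786 ms


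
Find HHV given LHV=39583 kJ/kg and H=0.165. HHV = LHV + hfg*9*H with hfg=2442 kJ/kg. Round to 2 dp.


HHV = LHV + hfg * 9 * H
Water addition = 2442 * 9 * 0.165 = 3626.370 kJ/kg
HHV = 39583 + 3626.370 = 43209.37 kJ/kg


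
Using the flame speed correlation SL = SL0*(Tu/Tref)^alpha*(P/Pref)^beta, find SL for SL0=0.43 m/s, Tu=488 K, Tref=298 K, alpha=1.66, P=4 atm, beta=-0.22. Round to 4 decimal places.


SL = SL0 * (Tu/Tref)^alpha * (P/Pref)^beta
T ratio = 488/298 = 1.63758389
(T ratio)^alpha = 1.63758389^1.66 = 2.267660
(P/Pref)^beta = 4^(-0.22) = 0.737135
SL = 0.43 * 2.267660 * 0.737135 = 0.7188 m/s


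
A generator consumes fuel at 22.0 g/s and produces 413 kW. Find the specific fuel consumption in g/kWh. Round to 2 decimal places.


SFC = (mf / BP) * 3600
Rate = 22.0 / 413 = 0.053269 g/(s*kW)
SFC = 0.053269 * 3600 = 191.77 g/kWh


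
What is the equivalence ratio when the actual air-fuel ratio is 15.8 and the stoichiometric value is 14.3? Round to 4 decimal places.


phi = AFR_stoich / AFR_actual
phi = 14.3 / 15.8 = 0.9051


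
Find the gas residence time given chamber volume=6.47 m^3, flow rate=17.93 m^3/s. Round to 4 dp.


tau = V / Q_flow
tau = 6.47 / 17.93 = 0.3608 s


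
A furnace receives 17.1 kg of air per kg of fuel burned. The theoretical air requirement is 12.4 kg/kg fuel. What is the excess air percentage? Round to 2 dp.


Excess air = actual - stoichiometric = 17.1 - 12.4 = 4.70 kg/kg fuel
Excess air % = (excess / stoich) * 100 = (4.70 / 12.4) * 100 = 37.90%


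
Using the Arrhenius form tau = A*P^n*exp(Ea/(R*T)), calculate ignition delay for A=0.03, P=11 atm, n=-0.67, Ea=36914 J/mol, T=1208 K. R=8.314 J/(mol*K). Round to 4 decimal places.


tau = A * P^n * exp(Ea/(R*T))
P^n = 11^(-0.67) = 0.20057043
Ea/(R*T) = 36914/(8.314*1208) = 3.675481
exp(Ea/(R*T)) = 39.467627
tau = 0.03 * 0.20057043 * 39.467627 = 0.2375 ms


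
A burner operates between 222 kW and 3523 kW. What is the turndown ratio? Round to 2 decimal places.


TDR = Q_max / Q_min
TDR = 3523 / 222 = 15.87


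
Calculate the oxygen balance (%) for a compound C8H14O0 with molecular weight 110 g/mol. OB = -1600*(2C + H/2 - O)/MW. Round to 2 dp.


OB = -1600 * (2C + H/2 - O) / MW
Inner = 2*8 + 14/2 - 0 = 23.00
OB = -1600 * 23.00 / 110 = -334.55%


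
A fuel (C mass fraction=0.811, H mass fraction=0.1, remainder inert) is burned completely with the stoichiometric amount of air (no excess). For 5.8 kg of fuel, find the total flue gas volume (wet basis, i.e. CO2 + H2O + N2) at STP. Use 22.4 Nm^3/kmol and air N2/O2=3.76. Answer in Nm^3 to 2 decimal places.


Per kg fuel: CO2 = (C/12 kmol)*22.4 = (0.811/12)*22.4 = 1.51387 Nm^3
Per kg fuel: H2O = (H/2 kmol)*22.4 = (0.1/2)*22.4 = 1.12000 Nm^3
O2 needed per kg fuel = C/12 + H/4 = 0.811/12 + 0.1/4 = 0.09258333 kmol
Per kg fuel: N2 = O2*3.76*22.4 = 0.09258333*3.76*22.4 = 7.79774 Nm^3
Total per kg = 1.51387 + 1.12000 + 7.79774 = 10.43161 Nm^3
Total = 10.43161 * 5.8 = 60.50 Nm^3


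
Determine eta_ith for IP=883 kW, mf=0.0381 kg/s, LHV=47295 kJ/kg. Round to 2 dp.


eta_ith = (IP / (mf * LHV)) * 100
Denominator = 0.0381 * 47295 = 1801.9395 kW
eta_ith = (883 / 1801.9395) * 100 = 49.00%


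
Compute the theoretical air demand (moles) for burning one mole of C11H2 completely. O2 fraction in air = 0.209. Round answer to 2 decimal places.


Balanced combustion: C11H2 + 11.5 O2 -> 11 CO2 + 1 H2O
O2 needed = C + H/4 = 11 + 2/4 = 11.50 moles
Air moles = O2 / 0.209 = 11.50 / 0.209 = 55.02 moles air


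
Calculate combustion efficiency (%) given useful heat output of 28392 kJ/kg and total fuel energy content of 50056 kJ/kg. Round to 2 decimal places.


Efficiency = (Q_useful / Q_fuel) * 100
Efficiency = (28392 / 50056) * 100
Efficiency = 0.5672 * 100 = 56.72%


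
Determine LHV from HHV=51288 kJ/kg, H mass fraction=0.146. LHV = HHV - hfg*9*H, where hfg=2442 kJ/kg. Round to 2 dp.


LHV = HHV - hfg * 9 * H
Water correction = 2442 * 9 * 0.146 = 3208.788 kJ/kg
LHV = 51288 - 3208.788 = 48079.21 kJ/kg


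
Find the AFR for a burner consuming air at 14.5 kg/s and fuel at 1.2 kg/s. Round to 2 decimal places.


AFR = m_air / m_fuel
AFR = 14.5 / 1.2 = 12.08


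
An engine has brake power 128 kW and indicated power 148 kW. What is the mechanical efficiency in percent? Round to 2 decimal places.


eta_mech = (BP / IP) * 100
Ratio = 128 / 148 = 0.8649
eta_mech = 0.8649 * 100 = 86.49%


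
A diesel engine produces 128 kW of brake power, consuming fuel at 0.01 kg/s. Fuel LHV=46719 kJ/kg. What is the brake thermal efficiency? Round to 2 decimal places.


eta_BTE = (BP / (mf * LHV)) * 100
Denominator = 0.01 * 46719 = 467.1900 kW
eta_BTE = (128 / 467.1900) * 100 = 27.40%


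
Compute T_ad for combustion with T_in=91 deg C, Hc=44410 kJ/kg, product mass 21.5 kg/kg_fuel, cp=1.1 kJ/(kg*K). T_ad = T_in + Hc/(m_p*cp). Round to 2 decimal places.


T_ad = T_in + Hc / (m_p * cp)
Denominator = 21.5 * 1.1 = 23.6500
Temperature rise = 44410 / 23.6500 = 1877.80 K
T_ad = 91 + 1877.80 = 1968.80 deg C


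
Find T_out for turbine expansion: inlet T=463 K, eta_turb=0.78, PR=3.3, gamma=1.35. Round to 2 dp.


T_out = T_in * (1 - eta * (1 - PR^(-(gamma-1)/gamma)))
Exponent = -(1.35-1)/1.35 = -0.25925926
PR^exp = 3.3^(-0.25925926) = 0.73378775
Factor = 1 - 0.78*(1 - 0.73378775) = 0.79235445
T_out = 463 * 0.79235445 = 366.86 K


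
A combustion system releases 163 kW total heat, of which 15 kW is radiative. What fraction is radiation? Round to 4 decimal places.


f_rad = Q_rad / Q_total
f_rad = 15 / 163 = 0.0920


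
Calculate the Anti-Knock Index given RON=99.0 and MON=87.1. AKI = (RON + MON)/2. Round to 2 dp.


AKI = (RON + MON) / 2
AKI = (99.0 + 87.1) / 2
AKI = 186.1 / 2 = 93.05


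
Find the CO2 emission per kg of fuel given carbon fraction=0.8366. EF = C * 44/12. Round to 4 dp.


EF = C_frac * (M_CO2 / M_C)
EF = 0.8366 * (44/12)
EF = 0.8366 * 3.666667 = 3.0675 kg_CO2/kg_fuel


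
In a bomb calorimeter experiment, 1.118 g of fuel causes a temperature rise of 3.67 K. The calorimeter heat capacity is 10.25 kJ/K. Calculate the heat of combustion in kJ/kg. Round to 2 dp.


Hc = C_cal * delta_T / m_fuel
Q_released = 10.25 * 3.67 = 37.6175 kJ
m_fuel = 1.118 g = 1.118/1000 kg = 0.001118 kg
Hc = 37.6175 / 0.001118 = 33647.14 kJ/kg


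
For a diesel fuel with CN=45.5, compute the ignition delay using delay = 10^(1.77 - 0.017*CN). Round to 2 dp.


delay = 10^(1.77 - 0.017*CN)
Exponent = 1.77 - 0.017*45.5 = 0.9965
delay = 10^0.9965 = 9.92 ms


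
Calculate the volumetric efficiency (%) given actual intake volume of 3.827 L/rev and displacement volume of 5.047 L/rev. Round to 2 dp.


eta_v = (V_actual / V_disp) * 100
Ratio = 3.827 / 5.047 = 0.7583
eta_v = 0.7583 * 100 = 75.83%


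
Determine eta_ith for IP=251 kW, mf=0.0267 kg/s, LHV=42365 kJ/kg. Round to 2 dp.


eta_ith = (IP / (mf * LHV)) * 100
Denominator = 0.0267 * 42365 = 1131.1455 kW
eta_ith = (251 / 1131.1455) * 100 = 22.19%


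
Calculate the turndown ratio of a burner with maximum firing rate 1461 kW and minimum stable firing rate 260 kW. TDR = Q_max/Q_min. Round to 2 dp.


TDR = Q_max / Q_min
TDR = 1461 / 260 = 5.62


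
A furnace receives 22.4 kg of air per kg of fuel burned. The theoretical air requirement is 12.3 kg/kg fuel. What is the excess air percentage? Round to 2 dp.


Excess air = actual - stoichiometric = 22.4 - 12.3 = 10.10 kg/kg fuel
Excess air % = (excess / stoich) * 100 = (10.10 / 12.3) * 100 = 82.11%


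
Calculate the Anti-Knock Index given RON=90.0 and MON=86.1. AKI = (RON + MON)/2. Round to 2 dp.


AKI = (RON + MON) / 2
AKI = (90.0 + 86.1) / 2
AKI = 176.1 / 2 = 88.05


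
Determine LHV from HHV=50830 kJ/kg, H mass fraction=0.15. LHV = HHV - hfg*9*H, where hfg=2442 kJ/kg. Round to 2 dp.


LHV = HHV - hfg * 9 * H
Water correction = 2442 * 9 * 0.15 = 3296.700 kJ/kg
LHV = 50830 - 3296.700 = 47533.30 kJ/kg


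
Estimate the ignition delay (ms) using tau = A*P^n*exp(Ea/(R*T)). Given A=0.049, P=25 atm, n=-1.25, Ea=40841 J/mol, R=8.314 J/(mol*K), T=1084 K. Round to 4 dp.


tau = A * P^n * exp(Ea/(R*T))
P^n = 25^(-1.25) = 0.01788854
Ea/(R*T) = 40841/(8.314*1084) = 4.531657
exp(Ea/(R*T)) = 92.912423
tau = 0.049 * 0.01788854 * 92.912423 = 0.0814 ms


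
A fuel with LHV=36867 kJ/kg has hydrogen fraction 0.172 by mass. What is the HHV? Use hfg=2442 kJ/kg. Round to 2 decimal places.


HHV = LHV + hfg * 9 * H
Water addition = 2442 * 9 * 0.172 = 3780.216 kJ/kg
HHV = 36867 + 3780.216 = 40647.22 kJ/kg


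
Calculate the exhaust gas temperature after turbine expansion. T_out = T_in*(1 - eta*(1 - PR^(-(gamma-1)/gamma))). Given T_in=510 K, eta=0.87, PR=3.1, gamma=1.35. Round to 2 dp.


T_out = T_in * (1 - eta * (1 - PR^(-(gamma-1)/gamma)))
Exponent = -(1.35-1)/1.35 = -0.25925926
PR^exp = 3.1^(-0.25925926) = 0.74577862
Factor = 1 - 0.87*(1 - 0.74577862) = 0.77882740
T_out = 510 * 0.77882740 = 397.20 K


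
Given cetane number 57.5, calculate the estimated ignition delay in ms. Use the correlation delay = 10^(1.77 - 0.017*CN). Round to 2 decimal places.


delay = 10^(1.77 - 0.017*CN)
Exponent = 1.77 - 0.017*57.5 = 0.7925
delay = 10^0.7925 = 6.20 ms


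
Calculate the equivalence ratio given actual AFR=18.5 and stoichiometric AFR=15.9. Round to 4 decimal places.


phi = AFR_stoich / AFR_actual
phi = 15.9 / 18.5 = 0.8595


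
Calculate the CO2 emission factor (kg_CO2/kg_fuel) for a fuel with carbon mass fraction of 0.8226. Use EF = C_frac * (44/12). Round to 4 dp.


EF = C_frac * (M_CO2 / M_C)
EF = 0.8226 * (44/12)
EF = 0.8226 * 3.666667 = 3.0162 kg_CO2/kg_fuel


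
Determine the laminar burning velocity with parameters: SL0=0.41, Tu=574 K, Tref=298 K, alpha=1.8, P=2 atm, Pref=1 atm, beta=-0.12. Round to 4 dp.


SL = SL0 * (Tu/Tref)^alpha * (P/Pref)^beta
T ratio = 574/298 = 1.92617450
(T ratio)^alpha = 1.92617450^1.8 = 3.254259
(P/Pref)^beta = 2^(-0.12) = 0.920188
SL = 0.41 * 3.254259 * 0.920188 = 1.2278 m/s


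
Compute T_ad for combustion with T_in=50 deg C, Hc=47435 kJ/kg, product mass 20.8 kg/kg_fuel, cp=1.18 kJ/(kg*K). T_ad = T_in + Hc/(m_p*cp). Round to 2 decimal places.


T_ad = T_in + Hc / (m_p * cp)
Denominator = 20.8 * 1.18 = 24.5440
Temperature rise = 47435 / 24.5440 = 1932.65 K
T_ad = 50 + 1932.65 = 1982.65 deg C


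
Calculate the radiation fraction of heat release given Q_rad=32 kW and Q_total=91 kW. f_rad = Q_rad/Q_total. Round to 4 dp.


f_rad = Q_rad / Q_total
f_rad = 32 / 91 = 0.3516


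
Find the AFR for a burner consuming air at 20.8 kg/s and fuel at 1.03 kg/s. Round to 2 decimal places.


AFR = m_air / m_fuel
AFR = 20.8 / 1.03 = 20.19


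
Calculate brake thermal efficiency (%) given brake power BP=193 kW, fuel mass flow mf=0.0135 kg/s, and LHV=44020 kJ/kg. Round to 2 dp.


eta_BTE = (BP / (mf * LHV)) * 100
Denominator = 0.0135 * 44020 = 594.2700 kW
eta_BTE = (193 / 594.2700) * 100 = 32.48%


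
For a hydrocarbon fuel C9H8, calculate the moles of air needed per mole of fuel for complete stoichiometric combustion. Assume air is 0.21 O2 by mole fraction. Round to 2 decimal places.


Balanced combustion: C9H8 + 11 O2 -> 9 CO2 + 4 H2O
O2 needed = C + H/4 = 9 + 8/4 = 11.00 moles
Air moles = O2 / 0.21 = 11.00 / 0.21 = 52.38 moles air


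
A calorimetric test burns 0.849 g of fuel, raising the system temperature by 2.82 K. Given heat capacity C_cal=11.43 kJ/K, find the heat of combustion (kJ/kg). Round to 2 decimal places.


Hc = C_cal * delta_T / m_fuel
Q_released = 11.43 * 2.82 = 32.2326 kJ
m_fuel = 0.849 g = 0.849/1000 kg = 0.000849 kg
Hc = 32.2326 / 0.000849 = 37965.37 kJ/kg


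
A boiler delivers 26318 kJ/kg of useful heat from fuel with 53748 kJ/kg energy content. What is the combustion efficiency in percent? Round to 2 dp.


Efficiency = (Q_useful / Q_fuel) * 100
Efficiency = (26318 / 53748) * 100
Efficiency = 0.4897 * 100 = 48.97%


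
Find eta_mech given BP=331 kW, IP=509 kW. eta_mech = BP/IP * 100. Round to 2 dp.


eta_mech = (BP / IP) * 100
Ratio = 331 / 509 = 0.6503
eta_mech = 0.6503 * 100 = 65.03%


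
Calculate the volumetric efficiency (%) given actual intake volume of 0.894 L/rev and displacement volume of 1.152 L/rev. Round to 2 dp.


eta_v = (V_actual / V_disp) * 100
Ratio = 0.894 / 1.152 = 0.7760
eta_v = 0.7760 * 100 = 77.60%


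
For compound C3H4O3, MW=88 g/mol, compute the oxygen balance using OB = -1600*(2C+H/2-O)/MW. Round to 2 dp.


OB = -1600 * (2C + H/2 - O) / MW
Inner = 2*3 + 4/2 - 3 = 5.00
OB = -1600 * 5.00 / 88 = -90.91%


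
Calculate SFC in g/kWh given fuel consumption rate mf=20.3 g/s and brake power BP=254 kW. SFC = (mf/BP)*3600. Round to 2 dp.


SFC = (mf / BP) * 3600
Rate = 20.3 / 254 = 0.079921 g/(s*kW)
SFC = 0.079921 * 3600 = 287.72 g/kWh


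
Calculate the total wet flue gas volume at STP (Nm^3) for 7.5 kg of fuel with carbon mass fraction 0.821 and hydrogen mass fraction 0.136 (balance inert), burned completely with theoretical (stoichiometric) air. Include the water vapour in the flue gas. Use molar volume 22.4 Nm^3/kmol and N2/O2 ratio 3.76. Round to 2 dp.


Per kg fuel: CO2 = (C/12 kmol)*22.4 = (0.821/12)*22.4 = 1.53253 Nm^3
Per kg fuel: H2O = (H/2 kmol)*22.4 = (0.136/2)*22.4 = 1.52320 Nm^3
O2 needed per kg fuel = C/12 + H/4 = 0.821/12 + 0.136/4 = 0.10241667 kmol
Per kg fuel: N2 = O2*3.76*22.4 = 0.10241667*3.76*22.4 = 8.62594 Nm^3
Total per kg = 1.53253 + 1.52320 + 8.62594 = 11.68167 Nm^3
Total = 11.68167 * 7.5 = 87.61 Nm^3


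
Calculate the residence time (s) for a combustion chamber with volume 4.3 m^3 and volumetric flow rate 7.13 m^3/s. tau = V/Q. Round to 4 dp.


tau = V / Q_flow
tau = 4.3 / 7.13 = 0.6031 s


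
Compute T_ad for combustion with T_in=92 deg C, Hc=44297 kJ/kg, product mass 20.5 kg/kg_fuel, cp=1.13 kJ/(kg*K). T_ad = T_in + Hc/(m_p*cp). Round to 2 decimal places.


T_ad = T_in + Hc / (m_p * cp)
Denominator = 20.5 * 1.13 = 23.1650
Temperature rise = 44297 / 23.1650 = 1912.24 K
T_ad = 92 + 1912.24 = 2004.24 deg C


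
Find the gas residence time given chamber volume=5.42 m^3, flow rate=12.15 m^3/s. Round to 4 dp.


tau = V / Q_flow
tau = 5.42 / 12.15 = 0.4461 s


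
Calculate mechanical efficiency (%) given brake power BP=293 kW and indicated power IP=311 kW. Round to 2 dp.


eta_mech = (BP / IP) * 100
Ratio = 293 / 311 = 0.9421
eta_mech = 0.9421 * 100 = 94.21%


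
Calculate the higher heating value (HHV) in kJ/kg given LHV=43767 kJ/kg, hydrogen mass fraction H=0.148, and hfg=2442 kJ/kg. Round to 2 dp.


HHV = LHV + hfg * 9 * H
Water addition = 2442 * 9 * 0.148 = 3252.744 kJ/kg
HHV = 43767 + 3252.744 = 47019.74 kJ/kg


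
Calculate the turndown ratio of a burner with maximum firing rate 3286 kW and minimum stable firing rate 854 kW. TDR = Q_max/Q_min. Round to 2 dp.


TDR = Q_max / Q_min
TDR = 3286 / 854 = 3.85


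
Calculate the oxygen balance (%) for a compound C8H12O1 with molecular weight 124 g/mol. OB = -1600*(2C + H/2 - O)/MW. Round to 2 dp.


OB = -1600 * (2C + H/2 - O) / MW
Inner = 2*8 + 12/2 - 1 = 21.00
OB = -1600 * 21.00 / 124 = -270.97%


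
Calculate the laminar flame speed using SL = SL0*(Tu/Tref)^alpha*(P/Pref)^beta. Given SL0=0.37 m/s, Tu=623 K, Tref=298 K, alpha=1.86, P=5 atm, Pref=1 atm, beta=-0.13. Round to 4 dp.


SL = SL0 * (Tu/Tref)^alpha * (P/Pref)^beta
T ratio = 623/298 = 2.09060403
(T ratio)^alpha = 2.09060403^1.86 = 3.941899
(P/Pref)^beta = 5^(-0.13) = 0.811211
SL = 0.37 * 3.941899 * 0.811211 = 1.1832 m/s


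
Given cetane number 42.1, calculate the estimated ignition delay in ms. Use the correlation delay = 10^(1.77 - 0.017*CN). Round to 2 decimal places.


delay = 10^(1.77 - 0.017*CN)
Exponent = 1.77 - 0.017*42.1 = 1.0543
delay = 10^1.0543 = 11.33 ms


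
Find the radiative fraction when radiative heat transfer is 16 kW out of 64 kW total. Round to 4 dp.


f_rad = Q_rad / Q_total
f_rad = 16 / 64 = 0.2500


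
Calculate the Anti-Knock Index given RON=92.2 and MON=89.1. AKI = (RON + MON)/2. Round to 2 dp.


AKI = (RON + MON) / 2
AKI = (92.2 + 89.1) / 2
AKI = 181.3 / 2 = 90.65


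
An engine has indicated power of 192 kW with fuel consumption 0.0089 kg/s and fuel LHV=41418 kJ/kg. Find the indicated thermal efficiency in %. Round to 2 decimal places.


eta_ith = (IP / (mf * LHV)) * 100
Denominator = 0.0089 * 41418 = 368.6202 kW
eta_ith = (192 / 368.6202) * 100 = 52.09%


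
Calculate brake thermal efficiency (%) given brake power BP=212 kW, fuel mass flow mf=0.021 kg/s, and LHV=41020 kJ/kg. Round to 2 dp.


eta_BTE = (BP / (mf * LHV)) * 100
Denominator = 0.021 * 41020 = 861.4200 kW
eta_BTE = (212 / 861.4200) * 100 = 24.61%


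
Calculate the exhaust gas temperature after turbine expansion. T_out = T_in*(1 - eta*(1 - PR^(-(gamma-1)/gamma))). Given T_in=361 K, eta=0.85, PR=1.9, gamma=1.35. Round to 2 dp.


T_out = T_in * (1 - eta * (1 - PR^(-(gamma-1)/gamma)))
Exponent = -(1.35-1)/1.35 = -0.25925926
PR^exp = 1.9^(-0.25925926) = 0.84670193
Factor = 1 - 0.85*(1 - 0.84670193) = 0.86969664
T_out = 361 * 0.86969664 = 313.96 K


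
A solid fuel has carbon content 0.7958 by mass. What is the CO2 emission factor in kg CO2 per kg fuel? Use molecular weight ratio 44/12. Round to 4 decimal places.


EF = C_frac * (M_CO2 / M_C)
EF = 0.7958 * (44/12)
EF = 0.7958 * 3.666667 = 2.9179 kg_CO2/kg_fuel


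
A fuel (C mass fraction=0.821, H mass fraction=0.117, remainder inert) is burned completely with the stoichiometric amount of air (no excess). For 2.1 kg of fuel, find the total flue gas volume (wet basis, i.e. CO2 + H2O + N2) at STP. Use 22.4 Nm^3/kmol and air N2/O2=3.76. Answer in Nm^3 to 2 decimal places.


Per kg fuel: CO2 = (C/12 kmol)*22.4 = (0.821/12)*22.4 = 1.53253 Nm^3
Per kg fuel: H2O = (H/2 kmol)*22.4 = (0.117/2)*22.4 = 1.31040 Nm^3
O2 needed per kg fuel = C/12 + H/4 = 0.821/12 + 0.117/4 = 0.09766667 kmol
Per kg fuel: N2 = O2*3.76*22.4 = 0.09766667*3.76*22.4 = 8.22588 Nm^3
Total per kg = 1.53253 + 1.31040 + 8.22588 = 11.06881 Nm^3
Total = 11.06881 * 2.1 = 23.24 Nm^3


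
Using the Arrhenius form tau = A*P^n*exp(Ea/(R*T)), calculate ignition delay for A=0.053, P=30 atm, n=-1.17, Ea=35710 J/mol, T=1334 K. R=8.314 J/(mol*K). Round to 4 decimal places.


tau = A * P^n * exp(Ea/(R*T))
P^n = 30^(-1.17) = 0.01869684
Ea/(R*T) = 35710/(8.314*1334) = 3.219764
exp(Ea/(R*T)) = 25.022207
tau = 0.053 * 0.01869684 * 25.022207 = 0.0248 ms


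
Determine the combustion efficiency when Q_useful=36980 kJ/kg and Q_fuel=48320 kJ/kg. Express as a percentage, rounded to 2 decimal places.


Efficiency = (Q_useful / Q_fuel) * 100
Efficiency = (36980 / 48320) * 100
Efficiency = 0.7653 * 100 = 76.53%


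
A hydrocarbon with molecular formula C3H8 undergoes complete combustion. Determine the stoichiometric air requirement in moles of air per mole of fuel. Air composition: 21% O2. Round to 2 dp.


Balanced combustion: C3H8 + 5 O2 -> 3 CO2 + 4 H2O
O2 needed = C + H/4 = 3 + 8/4 = 5.00 moles
Air moles = O2 / 0.21 = 5.00 / 0.21 = 23.81 moles air


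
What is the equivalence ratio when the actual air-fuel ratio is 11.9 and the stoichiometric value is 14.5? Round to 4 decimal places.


phi = AFR_stoich / AFR_actual
phi = 14.5 / 11.9 = 1.2185


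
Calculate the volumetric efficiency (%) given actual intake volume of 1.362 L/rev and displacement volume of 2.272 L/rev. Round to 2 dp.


eta_v = (V_actual / V_disp) * 100
Ratio = 1.362 / 2.272 = 0.5995
eta_v = 0.5995 * 100 = 59.95%


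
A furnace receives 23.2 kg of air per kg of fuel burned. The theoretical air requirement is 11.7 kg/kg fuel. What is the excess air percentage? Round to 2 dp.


Excess air = actual - stoichiometric = 23.2 - 11.7 = 11.50 kg/kg fuel
Excess air % = (excess / stoich) * 100 = (11.50 / 11.7) * 100 = 98.29%


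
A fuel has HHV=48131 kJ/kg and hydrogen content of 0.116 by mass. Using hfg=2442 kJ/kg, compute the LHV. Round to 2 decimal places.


LHV = HHV - hfg * 9 * H
Water correction = 2442 * 9 * 0.116 = 2549.448 kJ/kg
LHV = 48131 - 2549.448 = 45581.55 kJ/kg


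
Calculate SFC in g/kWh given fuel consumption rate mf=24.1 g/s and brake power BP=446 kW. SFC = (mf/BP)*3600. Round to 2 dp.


SFC = (mf / BP) * 3600
Rate = 24.1 / 446 = 0.054036 g/(s*kW)
SFC = 0.054036 * 3600 = 194.53 g/kWh


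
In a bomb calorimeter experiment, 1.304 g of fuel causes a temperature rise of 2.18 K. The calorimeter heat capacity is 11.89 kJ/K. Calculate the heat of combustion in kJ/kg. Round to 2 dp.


Hc = C_cal * delta_T / m_fuel
Q_released = 11.89 * 2.18 = 25.9202 kJ
m_fuel = 1.304 g = 1.304/1000 kg = 0.001304 kg
Hc = 25.9202 / 0.001304 = 19877.45 kJ/kg


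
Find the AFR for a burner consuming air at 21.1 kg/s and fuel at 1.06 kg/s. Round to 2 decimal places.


AFR = m_air / m_fuel
AFR = 21.1 / 1.06 = 19.91


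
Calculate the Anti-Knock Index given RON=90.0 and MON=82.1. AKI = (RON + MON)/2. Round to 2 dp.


AKI = (RON + MON) / 2
AKI = (90.0 + 82.1) / 2
AKI = 172.1 / 2 = 86.05


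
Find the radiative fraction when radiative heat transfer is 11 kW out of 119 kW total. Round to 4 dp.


f_rad = Q_rad / Q_total
f_rad = 11 / 119 = 0.0924


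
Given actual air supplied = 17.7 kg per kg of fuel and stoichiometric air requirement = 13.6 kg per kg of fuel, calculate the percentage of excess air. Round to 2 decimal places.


Excess air = actual - stoichiometric = 17.7 - 13.6 = 4.10 kg/kg fuel
Excess air % = (excess / stoich) * 100 = (4.10 / 13.6) * 100 = 30.15%


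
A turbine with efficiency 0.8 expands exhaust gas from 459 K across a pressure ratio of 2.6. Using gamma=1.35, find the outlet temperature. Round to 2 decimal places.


T_out = T_in * (1 - eta * (1 - PR^(-(gamma-1)/gamma)))
Exponent = -(1.35-1)/1.35 = -0.25925926
PR^exp = 2.6^(-0.25925926) = 0.78057442
Factor = 1 - 0.8*(1 - 0.78057442) = 0.82445954
T_out = 459 * 0.82445954 = 378.43 K


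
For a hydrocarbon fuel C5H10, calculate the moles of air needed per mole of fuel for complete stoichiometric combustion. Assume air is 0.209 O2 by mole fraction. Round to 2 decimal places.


Balanced combustion: C5H10 + 7.5 O2 -> 5 CO2 + 5 H2O
O2 needed = C + H/4 = 5 + 10/4 = 7.50 moles
Air moles = O2 / 0.209 = 7.50 / 0.209 = 35.89 moles air


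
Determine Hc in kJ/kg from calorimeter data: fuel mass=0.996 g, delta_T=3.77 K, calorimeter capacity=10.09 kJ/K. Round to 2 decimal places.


Hc = C_cal * delta_T / m_fuel
Q_released = 10.09 * 3.77 = 38.0393 kJ
m_fuel = 0.996 g = 0.996/1000 kg = 0.000996 kg
Hc = 38.0393 / 0.000996 = 38192.07 kJ/kg


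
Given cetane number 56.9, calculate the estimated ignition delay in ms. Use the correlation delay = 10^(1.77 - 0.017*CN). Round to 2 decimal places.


delay = 10^(1.77 - 0.017*CN)
Exponent = 1.77 - 0.017*56.9 = 0.8027
delay = 10^0.8027 = 6.35 ms


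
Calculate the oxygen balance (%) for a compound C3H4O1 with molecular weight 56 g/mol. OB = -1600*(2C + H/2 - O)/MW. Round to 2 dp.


OB = -1600 * (2C + H/2 - O) / MW
Inner = 2*3 + 4/2 - 1 = 7.00
OB = -1600 * 7.00 / 56 = -200.00%


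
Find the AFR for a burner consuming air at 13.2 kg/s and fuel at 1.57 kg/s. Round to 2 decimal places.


AFR = m_air / m_fuel
AFR = 13.2 / 1.57 = 8.41


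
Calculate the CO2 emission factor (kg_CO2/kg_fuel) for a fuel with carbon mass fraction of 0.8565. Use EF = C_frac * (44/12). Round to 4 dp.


EF = C_frac * (M_CO2 / M_C)
EF = 0.8565 * (44/12)
EF = 0.8565 * 3.666667 = 3.1405 kg_CO2/kg_fuel


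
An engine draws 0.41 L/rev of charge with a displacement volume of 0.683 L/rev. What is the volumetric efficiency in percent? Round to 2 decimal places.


eta_v = (V_actual / V_disp) * 100
Ratio = 0.41 / 0.683 = 0.6003
eta_v = 0.6003 * 100 = 60.03%


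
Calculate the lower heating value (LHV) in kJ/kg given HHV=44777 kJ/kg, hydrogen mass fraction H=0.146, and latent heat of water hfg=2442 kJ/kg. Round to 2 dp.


LHV = HHV - hfg * 9 * H
Water correction = 2442 * 9 * 0.146 = 3208.788 kJ/kg
LHV = 44777 - 3208.788 = 41568.21 kJ/kg


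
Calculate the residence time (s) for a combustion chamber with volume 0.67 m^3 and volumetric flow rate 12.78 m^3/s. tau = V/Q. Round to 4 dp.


tau = V / Q_flow
tau = 0.67 / 12.78 = 0.0524 s


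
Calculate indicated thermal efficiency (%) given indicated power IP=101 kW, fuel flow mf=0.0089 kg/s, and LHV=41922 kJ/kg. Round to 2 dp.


eta_ith = (IP / (mf * LHV)) * 100
Denominator = 0.0089 * 41922 = 373.1058 kW
eta_ith = (101 / 373.1058) * 100 = 27.07%


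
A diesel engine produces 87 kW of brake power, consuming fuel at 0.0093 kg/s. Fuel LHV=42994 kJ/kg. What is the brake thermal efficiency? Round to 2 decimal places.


eta_BTE = (BP / (mf * LHV)) * 100
Denominator = 0.0093 * 42994 = 399.8442 kW
eta_BTE = (87 / 399.8442) * 100 = 21.76%


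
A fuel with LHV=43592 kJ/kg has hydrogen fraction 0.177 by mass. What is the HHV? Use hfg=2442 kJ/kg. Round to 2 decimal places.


HHV = LHV + hfg * 9 * H
Water addition = 2442 * 9 * 0.177 = 3890.106 kJ/kg
HHV = 43592 + 3890.106 = 47482.11 kJ/kg


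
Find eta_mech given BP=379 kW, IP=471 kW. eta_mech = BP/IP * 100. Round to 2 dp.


eta_mech = (BP / IP) * 100
Ratio = 379 / 471 = 0.8047
eta_mech = 0.8047 * 100 = 80.47%


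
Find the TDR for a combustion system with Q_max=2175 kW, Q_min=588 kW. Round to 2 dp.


TDR = Q_max / Q_min
TDR = 2175 / 588 = 3.70


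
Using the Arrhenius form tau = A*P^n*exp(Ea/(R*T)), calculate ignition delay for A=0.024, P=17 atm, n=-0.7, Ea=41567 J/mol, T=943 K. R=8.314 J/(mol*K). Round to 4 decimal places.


tau = A * P^n * exp(Ea/(R*T))
P^n = 17^(-0.7) = 0.13762133
Ea/(R*T) = 41567/(8.314*943) = 5.301844
exp(Ea/(R*T)) = 200.706630
tau = 0.024 * 0.13762133 * 200.706630 = 0.6629 ms
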